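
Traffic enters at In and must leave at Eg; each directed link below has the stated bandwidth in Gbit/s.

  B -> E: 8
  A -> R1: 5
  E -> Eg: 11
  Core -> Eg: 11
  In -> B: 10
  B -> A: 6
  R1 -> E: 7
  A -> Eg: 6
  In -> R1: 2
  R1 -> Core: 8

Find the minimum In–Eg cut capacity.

Augment In→R1→Core→Eg: bottleneck 2, flow now 2.
Augment In→B→A→Eg: bottleneck 6, flow now 8.
Augment In→B→E→Eg: bottleneck 4, flow now 12.
No augmenting path remains; maximum flow = 12.
By max-flow min-cut, the minimum cut capacity equals the max flow.
In the residual graph, reachable from In: {In}.
Min-cut edges: In→R1 (2), In→B (10); capacity 2 + 10 = 12.

12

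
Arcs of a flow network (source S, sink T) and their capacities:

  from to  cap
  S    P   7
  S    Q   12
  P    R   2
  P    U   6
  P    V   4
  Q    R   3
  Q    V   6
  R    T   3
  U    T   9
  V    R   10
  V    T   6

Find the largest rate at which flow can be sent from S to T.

Augment S→P→R→T: bottleneck 2, flow now 2.
Augment S→P→U→T: bottleneck 5, flow now 7.
Augment S→Q→R→T: bottleneck 1, flow now 8.
Augment S→Q→V→T: bottleneck 6, flow now 14.
Augment S→Q→R→P→U→T: bottleneck 1, flow now 15. (uses reverse residual edge)
No augmenting path remains; maximum flow = 15.
In the residual graph, reachable from S: {S, P, Q, R, V}.
Min-cut edges: P→U (6), R→T (3), V→T (6); capacity 6 + 3 + 6 = 15.
This cut is saturated, so no flow can exceed 15.

15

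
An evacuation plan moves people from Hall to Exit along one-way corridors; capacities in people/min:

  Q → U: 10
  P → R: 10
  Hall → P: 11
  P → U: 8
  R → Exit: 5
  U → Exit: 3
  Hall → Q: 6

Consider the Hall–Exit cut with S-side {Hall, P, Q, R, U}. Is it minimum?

Given cut capacity: 5 + 3 = 8.
Augment Hall→P→R→Exit: bottleneck 5, flow now 5.
Augment Hall→P→U→Exit: bottleneck 3, flow now 8.
No augmenting path remains; maximum flow = 8.
Cut capacity 8 equals the max flow, so it is a minimum cut.

Yes — it is a minimum cut (capacity 8).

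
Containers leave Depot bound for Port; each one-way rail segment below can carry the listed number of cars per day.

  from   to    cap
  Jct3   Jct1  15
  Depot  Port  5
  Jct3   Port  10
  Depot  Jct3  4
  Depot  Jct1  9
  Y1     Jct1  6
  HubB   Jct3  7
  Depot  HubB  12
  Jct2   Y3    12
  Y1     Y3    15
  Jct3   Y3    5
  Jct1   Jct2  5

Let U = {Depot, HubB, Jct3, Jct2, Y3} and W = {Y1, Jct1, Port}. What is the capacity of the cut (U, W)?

39

Edges leaving {Depot, HubB, Jct3, Jct2, Y3}: Depot→Jct1 (9), Depot→Port (5), Jct3→Jct1 (15), Jct3→Port (10).
Cut capacity = 9 + 5 + 15 + 10 = 39.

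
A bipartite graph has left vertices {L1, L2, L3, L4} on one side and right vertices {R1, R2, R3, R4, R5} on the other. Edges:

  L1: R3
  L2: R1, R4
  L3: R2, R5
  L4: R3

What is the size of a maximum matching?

3

Unit-capacity flow: source→left, listed edges, right→sink; max matching = max flow.
Augmenting path L1→R3 (+1); matched 1.
Augmenting path L2→R1 (+1); matched 2.
Augmenting path L3→R2 (+1); matched 3.
No augmenting path remains; maximum matching = 3.
König certificate: {L2, L3, R3} is a vertex cover of size 3 (every listed pair touches it), so no matching can be larger.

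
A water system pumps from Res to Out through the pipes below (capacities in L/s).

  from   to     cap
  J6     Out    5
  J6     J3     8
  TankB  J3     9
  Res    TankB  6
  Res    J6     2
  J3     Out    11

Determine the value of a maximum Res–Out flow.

8

Augment Res→J6→Out: bottleneck 2, flow now 2.
Augment Res→TankB→J3→Out: bottleneck 6, flow now 8.
No augmenting path remains; maximum flow = 8.
In the residual graph, reachable from Res: {Res}.
Min-cut edges: Res→TankB (6), Res→J6 (2); capacity 6 + 2 = 8.
This cut is saturated, so no flow can exceed 8.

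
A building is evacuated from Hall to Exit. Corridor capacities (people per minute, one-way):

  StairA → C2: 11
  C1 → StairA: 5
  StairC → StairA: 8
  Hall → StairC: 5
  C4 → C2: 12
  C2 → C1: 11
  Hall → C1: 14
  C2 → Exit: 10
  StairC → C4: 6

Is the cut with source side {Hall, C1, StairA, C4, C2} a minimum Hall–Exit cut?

No — its capacity is 15, but the minimum cut has capacity 10.

Given cut capacity: 5 + 10 = 15.
Augment Hall→StairC→StairA→C2→Exit: bottleneck 5, flow now 5.
Augment Hall→C1→StairA→C2→Exit: bottleneck 5, flow now 10.
No augmenting path remains; maximum flow = 10.
In the residual graph, reachable from Hall: {Hall, C1}.
Min-cut edges: Hall→StairC (5), C1→StairA (5); capacity 5 + 5 = 10.
Cut capacity 15 exceeds the max flow 10, so it is not minimum.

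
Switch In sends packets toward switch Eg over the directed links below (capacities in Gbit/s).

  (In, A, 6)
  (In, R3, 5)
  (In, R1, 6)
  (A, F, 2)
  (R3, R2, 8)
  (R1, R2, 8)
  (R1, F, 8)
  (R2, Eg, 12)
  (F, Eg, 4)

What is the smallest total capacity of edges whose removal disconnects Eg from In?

Augment In→A→F→Eg: bottleneck 2, flow now 2.
Augment In→R3→R2→Eg: bottleneck 5, flow now 7.
Augment In→R1→R2→Eg: bottleneck 6, flow now 13.
No augmenting path remains; maximum flow = 13.
By max-flow min-cut, the minimum cut capacity equals the max flow.
In the residual graph, reachable from In: {In, A}.
Min-cut edges: In→R3 (5), In→R1 (6), A→F (2); capacity 5 + 6 + 2 = 13.

13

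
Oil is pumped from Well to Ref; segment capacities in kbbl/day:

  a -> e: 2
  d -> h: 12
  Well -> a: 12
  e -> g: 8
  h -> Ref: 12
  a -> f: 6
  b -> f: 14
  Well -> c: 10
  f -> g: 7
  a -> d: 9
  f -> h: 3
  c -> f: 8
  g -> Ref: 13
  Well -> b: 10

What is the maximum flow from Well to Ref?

21

Augment Well→a→d→h→Ref: bottleneck 9, flow now 9.
Augment Well→a→e→g→Ref: bottleneck 2, flow now 11.
Augment Well→a→f→g→Ref: bottleneck 1, flow now 12.
Augment Well→b→f→g→Ref: bottleneck 6, flow now 18.
Augment Well→b→f→h→Ref: bottleneck 3, flow now 21.
No augmenting path remains; maximum flow = 21.
In the residual graph, reachable from Well: {Well, a, b, c, f}.
Min-cut edges: a→d (9), a→e (2), f→g (7), f→h (3); capacity 9 + 2 + 7 + 3 = 21.
This cut is saturated, so no flow can exceed 21.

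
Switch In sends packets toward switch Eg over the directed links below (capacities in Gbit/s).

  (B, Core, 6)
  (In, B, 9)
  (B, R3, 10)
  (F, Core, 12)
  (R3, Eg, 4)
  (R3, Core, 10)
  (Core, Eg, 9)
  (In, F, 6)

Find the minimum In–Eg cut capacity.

13

Augment In→B→Core→Eg: bottleneck 6, flow now 6.
Augment In→B→R3→Eg: bottleneck 3, flow now 9.
Augment In→F→Core→Eg: bottleneck 3, flow now 12.
Augment In→F→Core→B→R3→Eg: bottleneck 1, flow now 13. (uses reverse residual edge)
No augmenting path remains; maximum flow = 13.
By max-flow min-cut, the minimum cut capacity equals the max flow.
In the residual graph, reachable from In: {In, B, F, Core, R3}.
Min-cut edges: Core→Eg (9), R3→Eg (4); capacity 9 + 4 = 13.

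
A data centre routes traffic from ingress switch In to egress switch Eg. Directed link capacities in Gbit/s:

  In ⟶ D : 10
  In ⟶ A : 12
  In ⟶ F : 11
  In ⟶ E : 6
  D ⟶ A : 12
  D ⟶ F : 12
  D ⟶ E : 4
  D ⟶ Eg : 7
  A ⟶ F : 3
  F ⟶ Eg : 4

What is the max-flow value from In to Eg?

Augment In→D→Eg: bottleneck 7, flow now 7.
Augment In→F→Eg: bottleneck 4, flow now 11.
No augmenting path remains; maximum flow = 11.
In the residual graph, reachable from In: {In, D, A, F, E}.
Min-cut edges: D→Eg (7), F→Eg (4); capacity 7 + 4 = 11.
This cut is saturated, so no flow can exceed 11.

11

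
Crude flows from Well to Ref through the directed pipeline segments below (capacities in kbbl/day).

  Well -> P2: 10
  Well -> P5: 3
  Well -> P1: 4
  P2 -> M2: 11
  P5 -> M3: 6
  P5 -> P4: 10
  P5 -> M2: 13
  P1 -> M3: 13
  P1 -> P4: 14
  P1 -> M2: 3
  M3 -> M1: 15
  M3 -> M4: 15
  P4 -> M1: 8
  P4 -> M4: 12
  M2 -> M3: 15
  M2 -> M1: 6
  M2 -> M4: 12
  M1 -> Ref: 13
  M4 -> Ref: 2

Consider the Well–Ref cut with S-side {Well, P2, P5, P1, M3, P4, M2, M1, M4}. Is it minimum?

Yes — it is a minimum cut (capacity 15).

Given cut capacity: 13 + 2 = 15.
Augment Well→P2→M2→M1→Ref: bottleneck 6, flow now 6.
Augment Well→P2→M2→M4→Ref: bottleneck 2, flow now 8.
Augment Well→P5→M3→M1→Ref: bottleneck 3, flow now 11.
Augment Well→P1→M3→M1→Ref: bottleneck 4, flow now 15.
No augmenting path remains; maximum flow = 15.
Cut capacity 15 equals the max flow, so it is a minimum cut.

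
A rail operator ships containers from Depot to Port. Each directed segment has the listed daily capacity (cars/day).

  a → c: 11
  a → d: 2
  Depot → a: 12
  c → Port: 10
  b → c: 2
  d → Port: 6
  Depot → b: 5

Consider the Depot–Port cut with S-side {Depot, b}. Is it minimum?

Given cut capacity: 12 + 2 = 14.
Augment Depot→a→c→Port: bottleneck 10, flow now 10.
Augment Depot→a→d→Port: bottleneck 2, flow now 12.
No augmenting path remains; maximum flow = 12.
In the residual graph, reachable from Depot: {Depot, a, b, c}.
Min-cut edges: a→d (2), c→Port (10); capacity 2 + 10 = 12.
Cut capacity 14 exceeds the max flow 12, so it is not minimum.

No — its capacity is 14, but the minimum cut has capacity 12.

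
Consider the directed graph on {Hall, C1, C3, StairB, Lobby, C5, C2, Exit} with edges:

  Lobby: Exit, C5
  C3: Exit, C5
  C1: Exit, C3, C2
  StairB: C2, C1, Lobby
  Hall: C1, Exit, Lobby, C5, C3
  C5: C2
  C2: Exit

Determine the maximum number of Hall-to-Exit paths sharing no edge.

Assign every edge capacity 1; by Menger, the answer equals the max flow.
Path Hall→Exit (+1); total 1.
Path Hall→C1→Exit (+1); total 2.
Path Hall→C3→Exit (+1); total 3.
Path Hall→Lobby→Exit (+1); total 4.
Path Hall→C5→C2→Exit (+1); total 5.
No residual Hall→Exit path; max flow = 5.
Certifying cut of size 5: {Hall→C1, Hall→C3, Hall→C5, Hall→Exit, Hall→Lobby}.

5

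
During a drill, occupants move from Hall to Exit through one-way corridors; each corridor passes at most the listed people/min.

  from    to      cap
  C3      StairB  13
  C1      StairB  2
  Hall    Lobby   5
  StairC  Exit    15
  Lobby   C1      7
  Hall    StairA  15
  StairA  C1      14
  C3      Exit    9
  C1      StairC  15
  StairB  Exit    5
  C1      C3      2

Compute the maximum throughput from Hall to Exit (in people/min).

Augment Hall→StairA→C1→StairB→Exit: bottleneck 2, flow now 2.
Augment Hall→StairA→C1→StairC→Exit: bottleneck 12, flow now 14.
Augment Hall→Lobby→C1→StairC→Exit: bottleneck 3, flow now 17.
Augment Hall→Lobby→C1→C3→Exit: bottleneck 2, flow now 19.
No augmenting path remains; maximum flow = 19.
In the residual graph, reachable from Hall: {Hall, StairA}.
Min-cut edges: Hall→Lobby (5), StairA→C1 (14); capacity 5 + 14 = 19.
This cut is saturated, so no flow can exceed 19.

19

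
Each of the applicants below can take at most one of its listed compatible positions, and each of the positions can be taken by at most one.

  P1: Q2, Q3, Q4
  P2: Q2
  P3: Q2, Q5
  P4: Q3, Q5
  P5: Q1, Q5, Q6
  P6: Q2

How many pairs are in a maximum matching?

Unit-capacity flow: source→left, listed edges, right→sink; max matching = max flow.
Augmenting path P1→Q2 (+1); matched 1.
Augmenting path P3→Q5 (+1); matched 2.
Augmenting path P4→Q3 (+1); matched 3.
Augmenting path P5→Q1 (+1); matched 4.
Augmenting path P2→Q2→P1→Q4 (+1); matched 5.
No augmenting path remains; maximum matching = 5.
König certificate: {P1, P3, P4, P5, Q2} is a vertex cover of size 5 (every listed pair touches it), so no matching can be larger.

5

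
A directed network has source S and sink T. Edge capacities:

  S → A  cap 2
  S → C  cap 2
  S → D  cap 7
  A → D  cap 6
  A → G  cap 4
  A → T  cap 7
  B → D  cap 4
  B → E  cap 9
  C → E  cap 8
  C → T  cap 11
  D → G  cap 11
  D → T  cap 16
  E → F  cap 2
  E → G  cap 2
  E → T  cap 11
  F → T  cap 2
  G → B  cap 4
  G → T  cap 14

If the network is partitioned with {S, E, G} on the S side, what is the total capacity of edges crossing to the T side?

Edges leaving {S, E, G}: S→A (2), S→C (2), S→D (7), E→F (2), E→T (11), G→B (4), G→T (14).
Cut capacity = 2 + 2 + 7 + 2 + 11 + 4 + 14 = 42.

42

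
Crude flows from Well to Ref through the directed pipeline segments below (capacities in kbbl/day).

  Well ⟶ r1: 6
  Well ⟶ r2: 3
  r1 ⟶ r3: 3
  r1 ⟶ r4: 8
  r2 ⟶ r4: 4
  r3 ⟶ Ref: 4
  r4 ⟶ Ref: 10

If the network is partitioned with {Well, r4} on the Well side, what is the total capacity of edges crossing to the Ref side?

Edges leaving {Well, r4}: Well→r1 (6), Well→r2 (3), r4→Ref (10).
Cut capacity = 6 + 3 + 10 = 19.

19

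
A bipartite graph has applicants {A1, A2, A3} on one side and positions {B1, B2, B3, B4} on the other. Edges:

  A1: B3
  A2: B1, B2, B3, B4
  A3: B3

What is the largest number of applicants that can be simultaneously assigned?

2

Unit-capacity flow: source→left, listed edges, right→sink; max matching = max flow.
Augmenting path A1→B3 (+1); matched 1.
Augmenting path A2→B1 (+1); matched 2.
No augmenting path remains; maximum matching = 2.
König certificate: {A2, B3} is a vertex cover of size 2 (every listed pair touches it), so no matching can be larger.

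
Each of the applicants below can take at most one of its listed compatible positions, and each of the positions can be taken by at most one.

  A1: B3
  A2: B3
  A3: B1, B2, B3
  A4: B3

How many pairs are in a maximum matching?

Unit-capacity flow: source→left, listed edges, right→sink; max matching = max flow.
Augmenting path A1→B3 (+1); matched 1.
Augmenting path A3→B1 (+1); matched 2.
No augmenting path remains; maximum matching = 2.
König certificate: {A3, B3} is a vertex cover of size 2 (every listed pair touches it), so no matching can be larger.

2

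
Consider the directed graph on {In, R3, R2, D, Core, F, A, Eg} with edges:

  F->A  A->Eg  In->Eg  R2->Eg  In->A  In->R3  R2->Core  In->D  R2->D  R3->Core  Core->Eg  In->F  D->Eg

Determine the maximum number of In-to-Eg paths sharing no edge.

Assign every edge capacity 1; by Menger, the answer equals the max flow.
Path In→Eg (+1); total 1.
Path In→D→Eg (+1); total 2.
Path In→A→Eg (+1); total 3.
Path In→R3→Core→Eg (+1); total 4.
No residual In→Eg path; max flow = 4.
Certifying cut of size 4: {A→Eg, In→D, In→Eg, In→R3}.

4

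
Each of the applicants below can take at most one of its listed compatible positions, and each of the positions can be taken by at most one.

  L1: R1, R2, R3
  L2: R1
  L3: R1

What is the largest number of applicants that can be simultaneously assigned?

Unit-capacity flow: source→left, listed edges, right→sink; max matching = max flow.
Augmenting path L1→R1 (+1); matched 1.
Augmenting path L2→R1→L1→R2 (+1); matched 2.
No augmenting path remains; maximum matching = 2.
König certificate: {L1, R1} is a vertex cover of size 2 (every listed pair touches it), so no matching can be larger.

2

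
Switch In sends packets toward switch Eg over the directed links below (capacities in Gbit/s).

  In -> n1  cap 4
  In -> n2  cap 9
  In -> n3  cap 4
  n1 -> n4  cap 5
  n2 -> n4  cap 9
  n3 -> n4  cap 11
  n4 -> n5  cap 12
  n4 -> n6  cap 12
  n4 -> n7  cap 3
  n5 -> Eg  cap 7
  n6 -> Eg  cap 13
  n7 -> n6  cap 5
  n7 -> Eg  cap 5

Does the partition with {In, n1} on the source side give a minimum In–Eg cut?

No — its capacity is 18, but the minimum cut has capacity 17.

Given cut capacity: 9 + 4 + 5 = 18.
Augment In→n1→n4→n5→Eg: bottleneck 4, flow now 4.
Augment In→n2→n4→n5→Eg: bottleneck 3, flow now 7.
Augment In→n2→n4→n6→Eg: bottleneck 6, flow now 13.
Augment In→n3→n4→n6→Eg: bottleneck 4, flow now 17.
No augmenting path remains; maximum flow = 17.
In the residual graph, reachable from In: {In}.
Min-cut edges: In→n1 (4), In→n2 (9), In→n3 (4); capacity 4 + 9 + 4 = 17.
Cut capacity 18 exceeds the max flow 17, so it is not minimum.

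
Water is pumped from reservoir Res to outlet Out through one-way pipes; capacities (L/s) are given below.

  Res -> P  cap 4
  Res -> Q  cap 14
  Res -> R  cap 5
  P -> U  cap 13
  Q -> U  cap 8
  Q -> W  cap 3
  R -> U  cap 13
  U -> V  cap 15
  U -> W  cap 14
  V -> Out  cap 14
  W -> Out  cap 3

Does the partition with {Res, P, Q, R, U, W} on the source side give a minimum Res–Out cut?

Given cut capacity: 15 + 3 = 18.
Augment Res→Q→W→Out: bottleneck 3, flow now 3.
Augment Res→P→U→V→Out: bottleneck 4, flow now 7.
Augment Res→Q→U→V→Out: bottleneck 8, flow now 15.
Augment Res→R→U→V→Out: bottleneck 2, flow now 17.
No augmenting path remains; maximum flow = 17.
In the residual graph, reachable from Res: {Res, P, Q, R, U, V, W}.
Min-cut edges: V→Out (14), W→Out (3); capacity 14 + 3 = 17.
Cut capacity 18 exceeds the max flow 17, so it is not minimum.

No — its capacity is 18, but the minimum cut has capacity 17.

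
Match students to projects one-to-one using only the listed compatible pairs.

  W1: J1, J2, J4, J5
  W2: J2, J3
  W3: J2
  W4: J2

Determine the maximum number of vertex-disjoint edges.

3

Unit-capacity flow: source→left, listed edges, right→sink; max matching = max flow.
Augmenting path W1→J1 (+1); matched 1.
Augmenting path W2→J2 (+1); matched 2.
Augmenting path W3→J2→W2→J3 (+1); matched 3.
No augmenting path remains; maximum matching = 3.
König certificate: {W1, W2, J2} is a vertex cover of size 3 (every listed pair touches it), so no matching can be larger.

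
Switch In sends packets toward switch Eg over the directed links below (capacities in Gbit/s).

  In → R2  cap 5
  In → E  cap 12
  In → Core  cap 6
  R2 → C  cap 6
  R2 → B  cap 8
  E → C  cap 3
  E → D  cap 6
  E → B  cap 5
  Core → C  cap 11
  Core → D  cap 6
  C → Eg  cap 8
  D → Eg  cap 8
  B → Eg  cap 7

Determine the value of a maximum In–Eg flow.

Augment In→R2→C→Eg: bottleneck 5, flow now 5.
Augment In→E→C→Eg: bottleneck 3, flow now 8.
Augment In→E→D→Eg: bottleneck 6, flow now 14.
Augment In→E→B→Eg: bottleneck 3, flow now 17.
Augment In→Core→D→Eg: bottleneck 2, flow now 19.
Augment In→Core→C→R2→B→Eg: bottleneck 4, flow now 23. (uses reverse residual edge)
No augmenting path remains; maximum flow = 23.
In the residual graph, reachable from In: {In}.
Min-cut edges: In→R2 (5), In→E (12), In→Core (6); capacity 5 + 12 + 6 = 23.
This cut is saturated, so no flow can exceed 23.

23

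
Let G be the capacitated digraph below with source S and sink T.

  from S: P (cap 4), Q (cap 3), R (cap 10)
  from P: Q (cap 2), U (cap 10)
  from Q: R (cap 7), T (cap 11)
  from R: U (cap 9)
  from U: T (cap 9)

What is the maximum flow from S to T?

14

Augment S→Q→T: bottleneck 3, flow now 3.
Augment S→P→Q→T: bottleneck 2, flow now 5.
Augment S→P→U→T: bottleneck 2, flow now 7.
Augment S→R→U→T: bottleneck 7, flow now 14.
No augmenting path remains; maximum flow = 14.
In the residual graph, reachable from S: {S, P, R, U}.
Min-cut edges: S→Q (3), P→Q (2), U→T (9); capacity 3 + 2 + 9 = 14.
This cut is saturated, so no flow can exceed 14.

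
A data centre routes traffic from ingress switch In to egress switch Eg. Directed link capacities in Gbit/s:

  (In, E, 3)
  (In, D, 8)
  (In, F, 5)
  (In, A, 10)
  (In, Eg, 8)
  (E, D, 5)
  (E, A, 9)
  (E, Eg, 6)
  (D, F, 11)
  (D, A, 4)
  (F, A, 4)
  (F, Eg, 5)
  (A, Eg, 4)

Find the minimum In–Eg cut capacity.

20

Augment In→Eg: bottleneck 8, flow now 8.
Augment In→E→Eg: bottleneck 3, flow now 11.
Augment In→F→Eg: bottleneck 5, flow now 16.
Augment In→A→Eg: bottleneck 4, flow now 20.
No augmenting path remains; maximum flow = 20.
By max-flow min-cut, the minimum cut capacity equals the max flow.
In the residual graph, reachable from In: {In, D, F, A}.
Min-cut edges: In→E (3), In→Eg (8), F→Eg (5), A→Eg (4); capacity 3 + 8 + 5 + 4 = 20.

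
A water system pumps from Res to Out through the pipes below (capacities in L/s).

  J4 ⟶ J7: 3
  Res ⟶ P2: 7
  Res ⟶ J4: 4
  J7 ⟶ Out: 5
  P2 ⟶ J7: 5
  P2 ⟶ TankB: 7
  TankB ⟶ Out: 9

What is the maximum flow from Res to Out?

Augment Res→P2→TankB→Out: bottleneck 7, flow now 7.
Augment Res→J4→J7→Out: bottleneck 3, flow now 10.
No augmenting path remains; maximum flow = 10.
In the residual graph, reachable from Res: {Res, J4}.
Min-cut edges: Res→P2 (7), J4→J7 (3); capacity 7 + 3 = 10.
This cut is saturated, so no flow can exceed 10.

10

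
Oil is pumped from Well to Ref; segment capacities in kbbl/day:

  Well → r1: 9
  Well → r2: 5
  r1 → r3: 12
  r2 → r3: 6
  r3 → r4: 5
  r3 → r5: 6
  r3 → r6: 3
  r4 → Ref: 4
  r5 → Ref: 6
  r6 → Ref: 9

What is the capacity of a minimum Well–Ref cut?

Augment Well→r1→r3→r4→Ref: bottleneck 4, flow now 4.
Augment Well→r1→r3→r5→Ref: bottleneck 5, flow now 9.
Augment Well→r2→r3→r5→Ref: bottleneck 1, flow now 10.
Augment Well→r2→r3→r6→Ref: bottleneck 3, flow now 13.
No augmenting path remains; maximum flow = 13.
By max-flow min-cut, the minimum cut capacity equals the max flow.
In the residual graph, reachable from Well: {Well, r1, r2, r3, r4}.
Min-cut edges: r3→r5 (6), r3→r6 (3), r4→Ref (4); capacity 6 + 3 + 4 = 13.

13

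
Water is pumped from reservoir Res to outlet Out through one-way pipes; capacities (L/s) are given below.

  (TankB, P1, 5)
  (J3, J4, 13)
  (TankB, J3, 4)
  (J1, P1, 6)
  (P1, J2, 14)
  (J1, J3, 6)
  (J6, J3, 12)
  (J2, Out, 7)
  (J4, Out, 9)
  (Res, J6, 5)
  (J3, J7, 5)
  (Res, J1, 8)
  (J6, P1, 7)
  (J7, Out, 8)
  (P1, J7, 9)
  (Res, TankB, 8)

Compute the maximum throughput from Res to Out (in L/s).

21

Augment Res→J6→P1→J2→Out: bottleneck 5, flow now 5.
Augment Res→TankB→P1→J2→Out: bottleneck 2, flow now 7.
Augment Res→TankB→P1→J7→Out: bottleneck 3, flow now 10.
Augment Res→TankB→J3→J4→Out: bottleneck 3, flow now 13.
Augment Res→J1→P1→J7→Out: bottleneck 5, flow now 18.
Augment Res→J1→J3→J4→Out: bottleneck 3, flow now 21.
No augmenting path remains; maximum flow = 21.
In the residual graph, reachable from Res: {Res}.
Min-cut edges: Res→J6 (5), Res→TankB (8), Res→J1 (8); capacity 5 + 8 + 8 = 21.
This cut is saturated, so no flow can exceed 21.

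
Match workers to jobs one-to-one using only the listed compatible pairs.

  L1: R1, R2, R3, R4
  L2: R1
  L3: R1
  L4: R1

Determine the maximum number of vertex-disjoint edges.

2

Unit-capacity flow: source→left, listed edges, right→sink; max matching = max flow.
Augmenting path L1→R1 (+1); matched 1.
Augmenting path L2→R1→L1→R2 (+1); matched 2.
No augmenting path remains; maximum matching = 2.
König certificate: {L1, R1} is a vertex cover of size 2 (every listed pair touches it), so no matching can be larger.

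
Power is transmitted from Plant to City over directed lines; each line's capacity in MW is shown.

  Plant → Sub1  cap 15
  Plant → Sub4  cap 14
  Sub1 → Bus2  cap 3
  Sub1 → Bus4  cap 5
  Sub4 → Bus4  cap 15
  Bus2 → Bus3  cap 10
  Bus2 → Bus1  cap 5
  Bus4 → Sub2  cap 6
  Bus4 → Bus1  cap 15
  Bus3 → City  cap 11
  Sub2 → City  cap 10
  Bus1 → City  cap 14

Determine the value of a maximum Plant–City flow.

Augment Plant→Sub1→Bus2→Bus3→City: bottleneck 3, flow now 3.
Augment Plant→Sub1→Bus4→Sub2→City: bottleneck 5, flow now 8.
Augment Plant→Sub4→Bus4→Sub2→City: bottleneck 1, flow now 9.
Augment Plant→Sub4→Bus4→Bus1→City: bottleneck 13, flow now 22.
No augmenting path remains; maximum flow = 22.
In the residual graph, reachable from Plant: {Plant, Sub1}.
Min-cut edges: Plant→Sub4 (14), Sub1→Bus2 (3), Sub1→Bus4 (5); capacity 14 + 3 + 5 = 22.
This cut is saturated, so no flow can exceed 22.

22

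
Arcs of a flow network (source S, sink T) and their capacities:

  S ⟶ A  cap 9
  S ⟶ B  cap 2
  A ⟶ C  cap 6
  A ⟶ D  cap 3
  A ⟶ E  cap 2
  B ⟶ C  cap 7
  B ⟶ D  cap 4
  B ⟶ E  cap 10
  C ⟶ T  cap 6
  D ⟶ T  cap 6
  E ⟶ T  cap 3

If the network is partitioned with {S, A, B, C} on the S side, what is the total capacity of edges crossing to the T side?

25

Edges leaving {S, A, B, C}: A→D (3), A→E (2), B→D (4), B→E (10), C→T (6).
Cut capacity = 3 + 2 + 4 + 10 + 6 = 25.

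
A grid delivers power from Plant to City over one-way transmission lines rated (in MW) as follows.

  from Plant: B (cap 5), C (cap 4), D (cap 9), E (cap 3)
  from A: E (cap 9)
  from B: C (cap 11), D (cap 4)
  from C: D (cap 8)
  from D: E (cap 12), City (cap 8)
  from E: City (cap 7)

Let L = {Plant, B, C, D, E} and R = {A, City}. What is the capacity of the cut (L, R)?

Edges leaving {Plant, B, C, D, E}: D→City (8), E→City (7).
Cut capacity = 8 + 7 = 15.

15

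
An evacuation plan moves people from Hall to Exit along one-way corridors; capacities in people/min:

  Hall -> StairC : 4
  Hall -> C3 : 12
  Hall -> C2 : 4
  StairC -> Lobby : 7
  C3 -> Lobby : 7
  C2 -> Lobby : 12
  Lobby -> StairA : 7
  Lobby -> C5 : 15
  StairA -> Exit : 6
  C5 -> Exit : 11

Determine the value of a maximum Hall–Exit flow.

Augment Hall→StairC→Lobby→StairA→Exit: bottleneck 4, flow now 4.
Augment Hall→C3→Lobby→StairA→Exit: bottleneck 2, flow now 6.
Augment Hall→C3→Lobby→C5→Exit: bottleneck 5, flow now 11.
Augment Hall→C2→Lobby→C5→Exit: bottleneck 4, flow now 15.
No augmenting path remains; maximum flow = 15.
In the residual graph, reachable from Hall: {Hall, C3}.
Min-cut edges: Hall→StairC (4), Hall→C2 (4), C3→Lobby (7); capacity 4 + 4 + 7 = 15.
This cut is saturated, so no flow can exceed 15.

15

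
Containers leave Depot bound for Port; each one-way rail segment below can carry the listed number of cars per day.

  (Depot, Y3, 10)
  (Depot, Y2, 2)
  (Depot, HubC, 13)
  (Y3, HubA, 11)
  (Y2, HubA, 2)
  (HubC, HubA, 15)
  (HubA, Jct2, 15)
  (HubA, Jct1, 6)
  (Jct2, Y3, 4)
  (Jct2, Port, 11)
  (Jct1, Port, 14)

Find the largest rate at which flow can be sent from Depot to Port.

Augment Depot→Y3→HubA→Jct2→Port: bottleneck 10, flow now 10.
Augment Depot→Y2→HubA→Jct2→Port: bottleneck 1, flow now 11.
Augment Depot→Y2→HubA→Jct1→Port: bottleneck 1, flow now 12.
Augment Depot→HubC→HubA→Jct1→Port: bottleneck 5, flow now 17.
No augmenting path remains; maximum flow = 17.
In the residual graph, reachable from Depot: {Depot, Y3, Y2, HubC, HubA, Jct2}.
Min-cut edges: HubA→Jct1 (6), Jct2→Port (11); capacity 6 + 11 = 17.
This cut is saturated, so no flow can exceed 17.

17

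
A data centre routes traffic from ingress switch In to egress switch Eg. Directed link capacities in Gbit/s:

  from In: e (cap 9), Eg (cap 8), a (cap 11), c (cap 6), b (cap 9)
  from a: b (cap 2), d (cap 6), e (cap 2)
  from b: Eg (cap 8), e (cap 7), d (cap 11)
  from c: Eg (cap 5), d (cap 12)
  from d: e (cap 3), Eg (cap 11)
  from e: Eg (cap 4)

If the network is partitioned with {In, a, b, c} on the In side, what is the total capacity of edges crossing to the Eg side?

Edges leaving {In, a, b, c}: In→e (9), In→Eg (8), a→d (6), a→e (2), b→d (11), b→e (7), b→Eg (8), c→d (12), c→Eg (5).
Cut capacity = 9 + 8 + 6 + 2 + 11 + 7 + 8 + 12 + 5 = 68.

68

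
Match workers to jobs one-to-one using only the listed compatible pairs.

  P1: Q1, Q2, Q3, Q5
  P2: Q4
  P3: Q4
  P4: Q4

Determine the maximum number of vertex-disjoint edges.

Unit-capacity flow: source→left, listed edges, right→sink; max matching = max flow.
Augmenting path P1→Q1 (+1); matched 1.
Augmenting path P2→Q4 (+1); matched 2.
No augmenting path remains; maximum matching = 2.
König certificate: {P1, Q4} is a vertex cover of size 2 (every listed pair touches it), so no matching can be larger.

2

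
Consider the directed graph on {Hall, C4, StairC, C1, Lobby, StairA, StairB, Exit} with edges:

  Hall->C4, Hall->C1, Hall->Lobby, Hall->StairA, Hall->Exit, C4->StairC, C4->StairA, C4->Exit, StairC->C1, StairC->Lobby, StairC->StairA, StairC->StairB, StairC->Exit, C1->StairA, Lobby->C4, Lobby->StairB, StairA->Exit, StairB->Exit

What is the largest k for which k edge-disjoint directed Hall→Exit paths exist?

Assign every edge capacity 1; by Menger, the answer equals the max flow.
Path Hall→Exit (+1); total 1.
Path Hall→C4→Exit (+1); total 2.
Path Hall→StairA→Exit (+1); total 3.
Path Hall→Lobby→StairB→Exit (+1); total 4.
No residual Hall→Exit path; max flow = 4.
Certifying cut of size 4: {Hall→C4, Hall→Exit, Hall→Lobby, StairA→Exit}.

4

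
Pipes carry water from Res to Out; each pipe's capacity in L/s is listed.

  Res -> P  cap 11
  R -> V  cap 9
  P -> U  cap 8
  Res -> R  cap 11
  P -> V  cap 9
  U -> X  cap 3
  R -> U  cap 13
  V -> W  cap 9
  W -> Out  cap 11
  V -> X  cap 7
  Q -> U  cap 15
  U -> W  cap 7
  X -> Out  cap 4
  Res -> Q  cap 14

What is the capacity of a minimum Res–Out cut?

15

Augment Res→P→U→W→Out: bottleneck 7, flow now 7.
Augment Res→P→U→X→Out: bottleneck 1, flow now 8.
Augment Res→P→V→W→Out: bottleneck 3, flow now 11.
Augment Res→Q→U→X→Out: bottleneck 2, flow now 13.
Augment Res→R→V→W→Out: bottleneck 1, flow now 14.
Augment Res→R→V→X→Out: bottleneck 1, flow now 15.
No augmenting path remains; maximum flow = 15.
By max-flow min-cut, the minimum cut capacity equals the max flow.
In the residual graph, reachable from Res: {Res, P, Q, R, U, V, W, X}.
Min-cut edges: W→Out (11), X→Out (4); capacity 11 + 4 = 15.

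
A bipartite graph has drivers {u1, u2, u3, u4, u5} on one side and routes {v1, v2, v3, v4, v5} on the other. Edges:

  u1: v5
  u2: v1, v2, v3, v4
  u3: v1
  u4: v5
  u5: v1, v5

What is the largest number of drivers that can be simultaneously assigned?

3

Unit-capacity flow: source→left, listed edges, right→sink; max matching = max flow.
Augmenting path u1→v5 (+1); matched 1.
Augmenting path u2→v1 (+1); matched 2.
Augmenting path u3→v1→u2→v2 (+1); matched 3.
No augmenting path remains; maximum matching = 3.
König certificate: {u2, v1, v5} is a vertex cover of size 3 (every listed pair touches it), so no matching can be larger.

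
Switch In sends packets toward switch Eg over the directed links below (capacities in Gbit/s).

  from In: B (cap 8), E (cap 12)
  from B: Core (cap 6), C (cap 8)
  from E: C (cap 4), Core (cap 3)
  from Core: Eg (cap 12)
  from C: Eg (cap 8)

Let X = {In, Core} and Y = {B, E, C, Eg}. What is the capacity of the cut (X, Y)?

Edges leaving {In, Core}: In→B (8), In→E (12), Core→Eg (12).
Cut capacity = 8 + 12 + 12 = 32.

32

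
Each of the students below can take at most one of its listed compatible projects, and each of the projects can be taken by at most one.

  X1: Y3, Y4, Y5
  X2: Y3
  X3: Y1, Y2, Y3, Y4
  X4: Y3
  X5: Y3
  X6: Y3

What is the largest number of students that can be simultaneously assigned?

3

Unit-capacity flow: source→left, listed edges, right→sink; max matching = max flow.
Augmenting path X1→Y3 (+1); matched 1.
Augmenting path X3→Y1 (+1); matched 2.
Augmenting path X2→Y3→X1→Y4 (+1); matched 3.
No augmenting path remains; maximum matching = 3.
König certificate: {X1, X3, Y3} is a vertex cover of size 3 (every listed pair touches it), so no matching can be larger.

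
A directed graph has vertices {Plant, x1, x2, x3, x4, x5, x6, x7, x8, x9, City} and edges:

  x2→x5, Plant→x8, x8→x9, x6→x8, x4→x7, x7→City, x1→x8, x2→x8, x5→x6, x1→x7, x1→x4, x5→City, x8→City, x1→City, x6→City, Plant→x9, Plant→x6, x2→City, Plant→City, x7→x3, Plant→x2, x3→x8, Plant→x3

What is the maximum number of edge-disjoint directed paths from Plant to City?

4

Assign every edge capacity 1; by Menger, the answer equals the max flow.
Path Plant→City (+1); total 1.
Path Plant→x2→City (+1); total 2.
Path Plant→x6→City (+1); total 3.
Path Plant→x8→City (+1); total 4.
No residual Plant→City path; max flow = 4.
Certifying cut of size 4: {Plant→City, Plant→x2, Plant→x6, x8→City}.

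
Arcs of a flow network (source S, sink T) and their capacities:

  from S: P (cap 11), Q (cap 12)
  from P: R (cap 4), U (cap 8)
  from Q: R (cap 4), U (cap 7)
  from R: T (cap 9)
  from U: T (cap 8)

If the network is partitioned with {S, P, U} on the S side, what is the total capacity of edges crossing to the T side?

24

Edges leaving {S, P, U}: S→Q (12), P→R (4), U→T (8).
Cut capacity = 12 + 4 + 8 = 24.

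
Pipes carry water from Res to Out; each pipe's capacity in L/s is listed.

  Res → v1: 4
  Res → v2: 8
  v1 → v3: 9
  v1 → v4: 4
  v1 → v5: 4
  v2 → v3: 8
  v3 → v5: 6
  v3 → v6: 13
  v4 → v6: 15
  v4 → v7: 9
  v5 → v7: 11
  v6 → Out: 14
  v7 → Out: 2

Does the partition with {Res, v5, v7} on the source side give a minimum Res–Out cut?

No — its capacity is 14, but the minimum cut has capacity 12.

Given cut capacity: 4 + 8 + 2 = 14.
Augment Res→v1→v3→v6→Out: bottleneck 4, flow now 4.
Augment Res→v2→v3→v6→Out: bottleneck 8, flow now 12.
No augmenting path remains; maximum flow = 12.
In the residual graph, reachable from Res: {Res}.
Min-cut edges: Res→v1 (4), Res→v2 (8); capacity 4 + 8 = 12.
Cut capacity 14 exceeds the max flow 12, so it is not minimum.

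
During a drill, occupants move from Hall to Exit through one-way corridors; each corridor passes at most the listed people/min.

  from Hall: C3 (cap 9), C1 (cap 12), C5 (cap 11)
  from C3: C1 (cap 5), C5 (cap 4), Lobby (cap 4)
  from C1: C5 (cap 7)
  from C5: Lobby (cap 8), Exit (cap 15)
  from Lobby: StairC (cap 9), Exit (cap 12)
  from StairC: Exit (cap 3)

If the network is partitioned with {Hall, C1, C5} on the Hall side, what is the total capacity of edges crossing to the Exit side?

Edges leaving {Hall, C1, C5}: Hall→C3 (9), C5→Lobby (8), C5→Exit (15).
Cut capacity = 9 + 8 + 15 = 32.

32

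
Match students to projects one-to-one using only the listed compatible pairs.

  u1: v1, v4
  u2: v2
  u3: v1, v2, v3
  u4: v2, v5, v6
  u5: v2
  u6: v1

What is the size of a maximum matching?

Unit-capacity flow: source→left, listed edges, right→sink; max matching = max flow.
Augmenting path u1→v1 (+1); matched 1.
Augmenting path u2→v2 (+1); matched 2.
Augmenting path u3→v3 (+1); matched 3.
Augmenting path u4→v5 (+1); matched 4.
Augmenting path u6→v1→u1→v4 (+1); matched 5.
No augmenting path remains; maximum matching = 5.
König certificate: {u1, u3, u4, u6, v2} is a vertex cover of size 5 (every listed pair touches it), so no matching can be larger.

5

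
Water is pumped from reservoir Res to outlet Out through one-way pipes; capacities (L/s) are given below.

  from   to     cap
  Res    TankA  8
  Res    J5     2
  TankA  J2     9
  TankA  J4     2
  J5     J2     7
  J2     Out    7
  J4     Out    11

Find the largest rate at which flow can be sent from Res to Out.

9

Augment Res→TankA→J2→Out: bottleneck 7, flow now 7.
Augment Res→TankA→J4→Out: bottleneck 1, flow now 8.
Augment Res→J5→J2→TankA→J4→Out: bottleneck 1, flow now 9. (uses reverse residual edge)
No augmenting path remains; maximum flow = 9.
In the residual graph, reachable from Res: {Res, TankA, J5, J2}.
Min-cut edges: TankA→J4 (2), J2→Out (7); capacity 2 + 7 = 9.
This cut is saturated, so no flow can exceed 9.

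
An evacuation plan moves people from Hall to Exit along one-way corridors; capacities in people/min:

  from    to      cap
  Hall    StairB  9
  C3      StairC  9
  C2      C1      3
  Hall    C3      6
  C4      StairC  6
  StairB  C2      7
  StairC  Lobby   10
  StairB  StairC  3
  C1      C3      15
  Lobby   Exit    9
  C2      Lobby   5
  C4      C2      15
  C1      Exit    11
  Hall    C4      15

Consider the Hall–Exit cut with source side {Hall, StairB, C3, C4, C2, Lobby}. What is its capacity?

30

Edges leaving {Hall, StairB, C3, C4, C2, Lobby}: StairB→StairC (3), C3→StairC (9), C4→StairC (6), C2→C1 (3), Lobby→Exit (9).
Cut capacity = 3 + 9 + 6 + 3 + 9 = 30.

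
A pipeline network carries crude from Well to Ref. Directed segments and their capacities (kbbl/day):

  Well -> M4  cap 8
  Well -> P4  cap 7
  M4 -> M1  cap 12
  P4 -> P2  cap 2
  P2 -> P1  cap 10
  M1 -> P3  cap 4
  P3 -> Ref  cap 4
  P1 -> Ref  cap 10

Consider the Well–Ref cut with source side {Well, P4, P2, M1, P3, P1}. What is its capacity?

22

Edges leaving {Well, P4, P2, M1, P3, P1}: Well→M4 (8), P3→Ref (4), P1→Ref (10).
Cut capacity = 8 + 4 + 10 = 22.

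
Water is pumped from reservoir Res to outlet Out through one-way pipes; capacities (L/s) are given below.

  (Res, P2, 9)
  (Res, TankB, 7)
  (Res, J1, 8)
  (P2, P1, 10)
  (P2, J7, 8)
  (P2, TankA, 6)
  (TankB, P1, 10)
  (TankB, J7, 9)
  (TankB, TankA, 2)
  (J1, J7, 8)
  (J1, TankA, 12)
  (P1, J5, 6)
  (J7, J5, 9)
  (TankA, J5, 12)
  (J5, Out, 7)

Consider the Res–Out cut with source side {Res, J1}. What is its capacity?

Edges leaving {Res, J1}: Res→P2 (9), Res→TankB (7), J1→J7 (8), J1→TankA (12).
Cut capacity = 9 + 7 + 8 + 12 = 36.

36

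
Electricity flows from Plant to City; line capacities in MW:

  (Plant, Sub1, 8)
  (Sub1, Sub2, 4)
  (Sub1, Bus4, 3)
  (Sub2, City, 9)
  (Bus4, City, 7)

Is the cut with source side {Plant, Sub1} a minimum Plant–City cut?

Given cut capacity: 4 + 3 = 7.
Augment Plant→Sub1→Sub2→City: bottleneck 4, flow now 4.
Augment Plant→Sub1→Bus4→City: bottleneck 3, flow now 7.
No augmenting path remains; maximum flow = 7.
Cut capacity 7 equals the max flow, so it is a minimum cut.

Yes — it is a minimum cut (capacity 7).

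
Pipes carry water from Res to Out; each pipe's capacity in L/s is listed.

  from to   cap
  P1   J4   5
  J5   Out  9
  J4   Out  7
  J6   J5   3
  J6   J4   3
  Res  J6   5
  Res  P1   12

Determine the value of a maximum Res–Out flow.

10

Augment Res→P1→J4→Out: bottleneck 5, flow now 5.
Augment Res→J6→J4→Out: bottleneck 2, flow now 7.
Augment Res→J6→J5→Out: bottleneck 3, flow now 10.
No augmenting path remains; maximum flow = 10.
In the residual graph, reachable from Res: {Res, P1}.
Min-cut edges: Res→J6 (5), P1→J4 (5); capacity 5 + 5 = 10.
This cut is saturated, so no flow can exceed 10.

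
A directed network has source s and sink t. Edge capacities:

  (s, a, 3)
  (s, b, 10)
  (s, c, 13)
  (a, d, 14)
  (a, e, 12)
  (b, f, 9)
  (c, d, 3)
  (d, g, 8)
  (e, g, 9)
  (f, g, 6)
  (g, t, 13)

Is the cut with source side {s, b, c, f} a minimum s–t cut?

Given cut capacity: 3 + 3 + 6 = 12.
Augment s→a→d→g→t: bottleneck 3, flow now 3.
Augment s→b→f→g→t: bottleneck 6, flow now 9.
Augment s→c→d→g→t: bottleneck 3, flow now 12.
No augmenting path remains; maximum flow = 12.
Cut capacity 12 equals the max flow, so it is a minimum cut.

Yes — it is a minimum cut (capacity 12).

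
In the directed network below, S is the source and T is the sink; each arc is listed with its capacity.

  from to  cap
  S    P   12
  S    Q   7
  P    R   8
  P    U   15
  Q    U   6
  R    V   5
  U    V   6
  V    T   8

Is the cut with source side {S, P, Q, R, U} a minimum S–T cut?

Given cut capacity: 5 + 6 = 11.
Augment S→P→R→V→T: bottleneck 5, flow now 5.
Augment S→P→U→V→T: bottleneck 3, flow now 8.
No augmenting path remains; maximum flow = 8.
In the residual graph, reachable from S: {S, P, Q, R, U, V}.
Min-cut edges: V→T (8); capacity 8 = 8.
Cut capacity 11 exceeds the max flow 8, so it is not minimum.

No — its capacity is 11, but the minimum cut has capacity 8.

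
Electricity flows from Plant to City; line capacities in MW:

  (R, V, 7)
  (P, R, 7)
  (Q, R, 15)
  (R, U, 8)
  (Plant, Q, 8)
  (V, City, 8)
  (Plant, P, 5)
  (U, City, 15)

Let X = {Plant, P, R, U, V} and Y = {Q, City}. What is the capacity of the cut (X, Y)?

Edges leaving {Plant, P, R, U, V}: Plant→Q (8), U→City (15), V→City (8).
Cut capacity = 8 + 15 + 8 = 31.

31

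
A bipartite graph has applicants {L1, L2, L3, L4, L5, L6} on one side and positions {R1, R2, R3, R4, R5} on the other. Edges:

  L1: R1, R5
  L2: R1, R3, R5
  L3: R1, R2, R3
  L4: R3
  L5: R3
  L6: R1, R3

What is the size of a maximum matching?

Unit-capacity flow: source→left, listed edges, right→sink; max matching = max flow.
Augmenting path L1→R1 (+1); matched 1.
Augmenting path L2→R3 (+1); matched 2.
Augmenting path L3→R2 (+1); matched 3.
Augmenting path L4→R3→L2→R5 (+1); matched 4.
No augmenting path remains; maximum matching = 4.
König certificate: {L3, R1, R3, R5} is a vertex cover of size 4 (every listed pair touches it), so no matching can be larger.

4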